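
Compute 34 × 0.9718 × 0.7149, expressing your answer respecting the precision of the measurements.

24

34 × 0.9718 × 0.7149 = 23.62115388
Multiplication/division keeps the fewest significant figures: 34 → 2 s.f., 0.9718 → 4 s.f., 0.7149 → 4 s.f.; limit is 2.
Rounded to 2 significant figures: 24.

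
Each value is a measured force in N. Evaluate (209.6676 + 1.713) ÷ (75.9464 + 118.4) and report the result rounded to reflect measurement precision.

209.6676 + 1.713 = 211.3806, limited to 3 d.p. → 6 s.f.; 75.9464 + 118.4 = 194.3464, limited to 1 d.p. → 4 s.f.
Carrying full precision, 211.3806 ÷ 194.3464 = 1.0876486521…; keep min(6, 4) = 4 s.f.
Rounded to 4 significant figures: 1.088.

1.088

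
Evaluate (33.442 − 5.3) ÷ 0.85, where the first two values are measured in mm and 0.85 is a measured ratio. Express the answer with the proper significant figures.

33 mm

33.442 mm − 5.3 mm = 28.142 mm; the difference is limited to 1 decimal place (3 s.f.).
Carrying full precision, 28.142 ÷ 0.85 = 33.1082352941… mm; 0.85 has 2 s.f., so the result keeps min(3, 2) = 2 s.f.
Rounded to 2 significant figures: 33 mm.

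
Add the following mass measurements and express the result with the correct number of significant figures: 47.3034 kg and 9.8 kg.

47.3034 kg + 9.8 kg = 57.1034 kg.
Addition/subtraction keeps the fewest decimal places: 47.3034 → 4 decimal places, 9.8 → 1 decimal place; limit is 1.
Rounded to 1 decimal place: 57.1 kg.

57.1 kg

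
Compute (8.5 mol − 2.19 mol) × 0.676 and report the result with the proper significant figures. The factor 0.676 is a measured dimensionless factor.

8.5 mol − 2.19 mol = 6.31 mol; the difference is limited to 1 decimal place (2 s.f.).
Carrying full precision, 6.31 × 0.676 = 4.26556 mol; 0.676 has 3 s.f., so the result keeps min(2, 3) = 2 s.f.
Rounded to 2 significant figures: 4.3 mol.

4.3 mol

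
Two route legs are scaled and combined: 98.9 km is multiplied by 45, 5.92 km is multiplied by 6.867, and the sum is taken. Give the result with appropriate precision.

4.5 × 10³ km

98.9 × 45 = 4450.5 → 4.5 × 10³ km (2 s.f., last digit at the 10^2 place).
5.92 × 6.867 = 40.65264 → 40.7 km (3 s.f., last digit at the 10^-1 place).
Sum: 4491.15264 km; keep the coarser place, 10^2.
Result: 4.5 × 10³ km.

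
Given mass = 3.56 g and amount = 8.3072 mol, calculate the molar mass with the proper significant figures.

molar mass = 3.56 g ÷ 8.3072 mol = 0.428543913713… g/mol.
3.56 has 3 significant figures; 8.3072 has 5.
Division/multiplication keeps the fewest: 3 significant figures.
Rounded: 0.429 g/mol.

0.429 g/mol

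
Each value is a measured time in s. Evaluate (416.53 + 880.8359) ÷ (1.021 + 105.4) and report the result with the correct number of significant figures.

416.53 + 880.8359 = 1297.3659, limited to 2 d.p. → 6 s.f.; 1.021 + 105.4 = 106.421, limited to 1 d.p. → 4 s.f.
Carrying full precision, 1297.3659 ÷ 106.421 = 12.1908824386…; keep min(6, 4) = 4 s.f.
Rounded to 4 significant figures: 12.19.

12.19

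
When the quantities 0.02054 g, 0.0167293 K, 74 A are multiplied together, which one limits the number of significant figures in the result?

0.02054 g → 4 s.f.; 0.0167293 K → 6 s.f.; 74 A → 2 s.f.
The fewest is 2 significant figures, from 74 A.

74 A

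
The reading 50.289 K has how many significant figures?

5

50.289: zeros between nonzero digits are significant.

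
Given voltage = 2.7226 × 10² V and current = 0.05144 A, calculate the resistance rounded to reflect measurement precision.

resistance = 2.7226 × 10² V ÷ 0.05144 A = 5292.76827372… Ω.
2.7226 × 10² has 5 significant figures; 0.05144 has 4.
Division/multiplication keeps the fewest: 4 significant figures.
Rounded: 5293 Ω.

5293 Ω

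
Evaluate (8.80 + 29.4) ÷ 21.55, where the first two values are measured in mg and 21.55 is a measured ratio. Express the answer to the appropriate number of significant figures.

8.80 mg + 29.4 mg = 38.20 mg; the sum is limited to 1 decimal place (3 s.f.).
Carrying full precision, 38.20 ÷ 21.55 = 1.77262180974… mg; 21.55 has 4 s.f., so the result keeps min(3, 4) = 3 s.f.
Rounded to 3 significant figures: 1.77 mg.

1.77 mg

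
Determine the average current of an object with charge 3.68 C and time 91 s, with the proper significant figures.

average current = 3.68 C ÷ 91 s = 0.0404395604396… A.
3.68 has 3 significant figures; 91 has 2.
Division/multiplication keeps the fewest: 2 significant figures.
Rounded: 0.040 A.

0.040 A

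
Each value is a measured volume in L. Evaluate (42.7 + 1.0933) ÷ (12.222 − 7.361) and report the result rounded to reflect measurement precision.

9.01

42.7 + 1.0933 = 43.7933, limited to 1 d.p. → 3 s.f.; 12.222 − 7.361 = 4.861, limited to 3 d.p. → 4 s.f.
Carrying full precision, 43.7933 ÷ 4.861 = 9.00911335116…; keep min(3, 4) = 3 s.f.
Rounded to 3 significant figures: 9.01.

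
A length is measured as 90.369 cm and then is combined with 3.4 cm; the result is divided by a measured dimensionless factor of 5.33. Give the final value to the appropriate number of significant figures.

90.369 cm + 3.4 cm = 93.769 cm; the sum is limited to 1 decimal place (3 s.f.).
Carrying full precision, 93.769 ÷ 5.33 = 17.5926829268… cm; 5.33 has 3 s.f., so the result keeps min(3, 3) = 3 s.f.
Rounded to 3 significant figures: 17.6 cm.

17.6 cm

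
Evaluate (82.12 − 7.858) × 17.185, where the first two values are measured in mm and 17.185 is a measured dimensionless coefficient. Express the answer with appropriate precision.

82.12 mm − 7.858 mm = 74.262 mm; the difference is limited to 2 decimal places (4 s.f.).
Carrying full precision, 74.262 × 17.185 = 1276.19247 mm; 17.185 has 5 s.f., so the result keeps min(4, 5) = 4 s.f.
Rounded to 4 significant figures: 1276 mm.

1276 mm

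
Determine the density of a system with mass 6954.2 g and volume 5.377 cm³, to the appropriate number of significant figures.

density = 6954.2 g ÷ 5.377 cm³ = 1293.32341454… g/cm³.
6954.2 has 5 significant figures; 5.377 has 4.
Division/multiplication keeps the fewest: 4 significant figures.
Rounded: 1293 g/cm³.

1293 g/cm³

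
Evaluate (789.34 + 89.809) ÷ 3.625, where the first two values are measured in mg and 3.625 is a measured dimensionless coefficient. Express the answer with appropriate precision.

242.5 mg

789.34 mg + 89.809 mg = 879.149 mg; the sum is limited to 2 decimal places (5 s.f.).
Carrying full precision, 879.149 ÷ 3.625 = 242.523862069… mg; 3.625 has 4 s.f., so the result keeps min(5, 4) = 4 s.f.
Rounded to 4 significant figures: 242.5 mg.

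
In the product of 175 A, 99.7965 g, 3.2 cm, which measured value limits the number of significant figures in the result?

175 A → 3 s.f.; 99.7965 g → 6 s.f.; 3.2 cm → 2 s.f.
The fewest is 2 significant figures, from 3.2 cm.

3.2 cm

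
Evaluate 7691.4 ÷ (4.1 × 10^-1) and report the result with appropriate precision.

7691.4 ÷ (4.1 × 10^-1) = 18759.5121951…
Multiplication/division keeps the fewest significant figures: 7691.4 → 5 s.f., 4.1 × 10^-1 → 2 s.f.; limit is 2.
Rounded to 2 significant figures: 1.9 × 10^4.

1.9 × 10^4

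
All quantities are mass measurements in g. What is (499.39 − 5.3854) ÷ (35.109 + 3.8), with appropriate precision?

499.39 − 5.3854 = 494.0046, limited to 2 d.p. → 5 s.f.; 35.109 + 3.8 = 38.909, limited to 1 d.p. → 3 s.f.
Carrying full precision, 494.0046 ÷ 38.909 = 12.6964095711…; keep min(5, 3) = 3 s.f.
Rounded to 3 significant figures: 12.7.

12.7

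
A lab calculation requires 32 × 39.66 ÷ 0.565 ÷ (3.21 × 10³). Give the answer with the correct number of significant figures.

0.70

32 × 39.66 ÷ 0.565 ÷ (3.21 × 10³) = 0.699760152179…
Multiplication/division keeps the fewest significant figures: 32 → 2 s.f., 39.66 → 4 s.f., 0.565 → 3 s.f., 3.21 × 10³ → 3 s.f.; limit is 2.
Rounded to 2 significant figures: 0.70.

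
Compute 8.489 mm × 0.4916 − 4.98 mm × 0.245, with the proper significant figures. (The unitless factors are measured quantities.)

8.489 × 0.4916 = 4.1731924 → 4.173 mm (4 s.f., last digit at the 10^-3 place).
4.98 × 0.245 = 1.2201 → 1.22 mm (3 s.f., last digit at the 10^-2 place).
Difference: 2.9530924 mm; keep the coarser place, 10^-2.
Result: 2.95 mm.

2.95 mm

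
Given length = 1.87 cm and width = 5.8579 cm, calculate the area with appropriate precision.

area = 1.87 cm × 5.8579 cm = 10.954273 cm².
1.87 has 3 significant figures; 5.8579 has 5.
Division/multiplication keeps the fewest: 3 significant figures.
Rounded: 11.0 cm².

11.0 cm²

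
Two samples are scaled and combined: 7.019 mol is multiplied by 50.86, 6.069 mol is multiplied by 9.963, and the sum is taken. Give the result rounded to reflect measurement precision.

7.019 × 50.86 = 356.98634 → 357.0 mol (4 s.f., last digit at the 10^-1 place).
6.069 × 9.963 = 60.465447 → 60.47 mol (4 s.f., last digit at the 10^-2 place).
Sum: 417.451787 mol; keep the coarser place, 10^-1.
Result: 417.5 mol.

417.5 mol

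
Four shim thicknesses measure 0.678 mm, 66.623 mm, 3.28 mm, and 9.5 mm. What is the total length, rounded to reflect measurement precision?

0.678 mm + 66.623 mm + 3.28 mm + 9.5 mm = 80.081 mm.
Addition/subtraction keeps the fewest decimal places: 0.678 → 3 decimal places, 66.623 → 3 decimal places, 3.28 → 2 decimal places, 9.5 → 1 decimal place; limit is 1.
Rounded to 1 decimal place: 80.1 mm.

80.1 mm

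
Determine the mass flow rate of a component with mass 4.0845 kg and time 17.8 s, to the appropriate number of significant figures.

mass flow rate = 4.0845 kg ÷ 17.8 s = 0.229466292135… kg/s.
4.0845 has 5 significant figures; 17.8 has 3.
Division/multiplication keeps the fewest: 3 significant figures.
Rounded: 0.229 kg/s.

0.229 kg/s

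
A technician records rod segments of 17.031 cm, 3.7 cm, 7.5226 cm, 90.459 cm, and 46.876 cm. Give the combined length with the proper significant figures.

17.031 cm + 3.7 cm + 7.5226 cm + 90.459 cm + 46.876 cm = 165.5886 cm.
Addition/subtraction keeps the fewest decimal places: 17.031 → 3 decimal places, 3.7 → 1 decimal place, 7.5226 → 4 decimal places, 90.459 → 3 decimal places, 46.876 → 3 decimal places; limit is 1.
Rounded to 1 decimal place: 165.6 cm.

165.6 cm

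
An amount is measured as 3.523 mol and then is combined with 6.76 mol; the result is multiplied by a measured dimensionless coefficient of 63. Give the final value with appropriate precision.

6.5 × 10² mol

3.523 mol + 6.76 mol = 10.283 mol; the sum is limited to 2 decimal places (4 s.f.).
Carrying full precision, 10.283 × 63 = 647.829 mol; 63 has 2 s.f., so the result keeps min(4, 2) = 2 s.f.
Rounded to 2 significant figures: 6.5 × 10² mol.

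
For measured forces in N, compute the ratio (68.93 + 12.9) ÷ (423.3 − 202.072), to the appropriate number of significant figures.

0.370

68.93 + 12.9 = 81.83, limited to 1 d.p. → 3 s.f.; 423.3 − 202.072 = 221.228, limited to 1 d.p. → 4 s.f.
Carrying full precision, 81.83 ÷ 221.228 = 0.369889887356…; keep min(3, 4) = 3 s.f.
Rounded to 3 significant figures: 0.370.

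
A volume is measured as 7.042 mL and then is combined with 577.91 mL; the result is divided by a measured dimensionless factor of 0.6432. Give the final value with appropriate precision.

909.4 mL

7.042 mL + 577.91 mL = 584.952 mL; the sum is limited to 2 decimal places (5 s.f.).
Carrying full precision, 584.952 ÷ 0.6432 = 909.440298507… mL; 0.6432 has 4 s.f., so the result keeps min(5, 4) = 4 s.f.
Rounded to 4 significant figures: 909.4 mL.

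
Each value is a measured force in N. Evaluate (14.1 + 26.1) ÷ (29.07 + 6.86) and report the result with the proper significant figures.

14.1 + 26.1 = 40.2, limited to 1 d.p. → 3 s.f.; 29.07 + 6.86 = 35.93, limited to 2 d.p. → 4 s.f.
Carrying full precision, 40.2 ÷ 35.93 = 1.11884219315…; keep min(3, 4) = 3 s.f.
Rounded to 3 significant figures: 1.12.

1.12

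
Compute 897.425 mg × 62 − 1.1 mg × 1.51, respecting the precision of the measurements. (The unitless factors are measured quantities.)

5.6 × 10⁴ mg

897.425 × 62 = 55640.35 → 5.6 × 10⁴ mg (2 s.f., last digit at the 10^3 place).
1.1 × 1.51 = 1.661 → 1.7 mg (2 s.f., last digit at the 10^-1 place).
Difference: 55638.689 mg; keep the coarser place, 10^3.
Result: 5.6 × 10⁴ mg.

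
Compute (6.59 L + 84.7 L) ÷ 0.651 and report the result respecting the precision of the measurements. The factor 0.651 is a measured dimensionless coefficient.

140. L

6.59 L + 84.7 L = 91.29 L; the sum is limited to 1 decimal place (3 s.f.).
Carrying full precision, 91.29 ÷ 0.651 = 140.230414747… L; 0.651 has 3 s.f., so the result keeps min(3, 3) = 3 s.f.
Rounded to 3 significant figures: 140. L.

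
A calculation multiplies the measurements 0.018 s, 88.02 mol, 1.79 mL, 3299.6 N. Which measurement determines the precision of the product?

0.018 s → 2 s.f.; 88.02 mol → 4 s.f.; 1.79 mL → 3 s.f.; 3299.6 N → 5 s.f.
The fewest is 2 significant figures, from 0.018 s.

0.018 s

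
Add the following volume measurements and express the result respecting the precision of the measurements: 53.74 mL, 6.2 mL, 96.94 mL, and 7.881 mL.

164.8 mL

53.74 mL + 6.2 mL + 96.94 mL + 7.881 mL = 164.761 mL.
Addition/subtraction keeps the fewest decimal places: 53.74 → 2 decimal places, 6.2 → 1 decimal place, 96.94 → 2 decimal places, 7.881 → 3 decimal places; limit is 1.
Rounded to 1 decimal place: 164.8 mL.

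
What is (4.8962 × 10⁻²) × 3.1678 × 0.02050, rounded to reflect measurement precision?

(4.8962 × 10⁻²) × 3.1678 × 0.02050 = 0.0031795873838
Multiplication/division keeps the fewest significant figures: 4.8962 × 10⁻² → 5 s.f., 3.1678 → 5 s.f., 0.02050 → 4 s.f.; limit is 4.
Rounded to 4 significant figures: 0.003180.

0.003180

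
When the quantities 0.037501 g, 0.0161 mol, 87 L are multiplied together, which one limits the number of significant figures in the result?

0.037501 g → 5 s.f.; 0.0161 mol → 3 s.f.; 87 L → 2 s.f.
The fewest is 2 significant figures, from 87 L.

87 L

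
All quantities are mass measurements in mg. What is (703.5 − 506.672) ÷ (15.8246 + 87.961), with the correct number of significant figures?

703.5 − 506.672 = 196.828, limited to 1 d.p. → 4 s.f.; 15.8246 + 87.961 = 103.7856, limited to 3 d.p. → 6 s.f.
Carrying full precision, 196.828 ÷ 103.7856 = 1.89648660315…; keep min(4, 6) = 4 s.f.
Rounded to 4 significant figures: 1.896.

1.896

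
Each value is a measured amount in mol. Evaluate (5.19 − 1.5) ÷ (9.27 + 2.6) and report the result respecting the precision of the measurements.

0.31

5.19 − 1.5 = 3.69, limited to 1 d.p. → 2 s.f.; 9.27 + 2.6 = 11.87, limited to 1 d.p. → 3 s.f.
Carrying full precision, 3.69 ÷ 11.87 = 0.310867733783…; keep min(2, 3) = 2 s.f.
Rounded to 2 significant figures: 0.31.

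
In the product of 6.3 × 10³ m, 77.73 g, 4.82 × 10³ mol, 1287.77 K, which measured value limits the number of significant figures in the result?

6.3 × 10³ m → 2 s.f.; 77.73 g → 4 s.f.; 4.82 × 10³ mol → 3 s.f.; 1287.77 K → 6 s.f.
The fewest is 2 significant figures, from 6.3 × 10³ m.

6.3 × 10³ m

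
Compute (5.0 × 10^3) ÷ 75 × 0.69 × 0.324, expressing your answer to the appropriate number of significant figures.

15

(5.0 × 10^3) ÷ 75 × 0.69 × 0.324 = 14.904
Multiplication/division keeps the fewest significant figures: 5.0 × 10^3 → 2 s.f., 75 → 2 s.f., 0.69 → 2 s.f., 0.324 → 3 s.f.; limit is 2.
Rounded to 2 significant figures: 15.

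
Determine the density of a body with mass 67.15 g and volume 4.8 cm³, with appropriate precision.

density = 67.15 g ÷ 4.8 cm³ = 13.9895833333… g/cm³.
67.15 has 4 significant figures; 4.8 has 2.
Division/multiplication keeps the fewest: 2 significant figures.
Rounded: 14 g/cm³.

14 g/cm³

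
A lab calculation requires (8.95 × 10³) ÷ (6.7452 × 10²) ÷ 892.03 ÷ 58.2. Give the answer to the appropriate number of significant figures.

(8.95 × 10³) ÷ (6.7452 × 10²) ÷ 892.03 ÷ 58.2 = 0.000255579348582…
Multiplication/division keeps the fewest significant figures: 8.95 × 10³ → 3 s.f., 6.7452 × 10² → 5 s.f., 892.03 → 5 s.f., 58.2 → 3 s.f.; limit is 3.
Rounded to 3 significant figures: 2.56 × 10⁻⁴.

2.56 × 10⁻⁴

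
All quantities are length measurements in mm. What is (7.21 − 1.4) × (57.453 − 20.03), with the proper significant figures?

7.21 − 1.4 = 5.81, limited to 1 d.p. → 2 s.f.; 57.453 − 20.03 = 37.423, limited to 2 d.p. → 4 s.f.
Carrying full precision, 5.81 × 37.423 = 217.42763; keep min(2, 4) = 2 s.f.
Rounded to 2 significant figures: 2.2 × 10² mm².

2.2 × 10² mm²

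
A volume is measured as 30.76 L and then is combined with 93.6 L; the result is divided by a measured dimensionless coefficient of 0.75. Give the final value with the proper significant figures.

1.7 × 10^2 L

30.76 L + 93.6 L = 124.36 L; the sum is limited to 1 decimal place (4 s.f.).
Carrying full precision, 124.36 ÷ 0.75 = 165.813333333… L; 0.75 has 2 s.f., so the result keeps min(4, 2) = 2 s.f.
Rounded to 2 significant figures: 1.7 × 10^2 L.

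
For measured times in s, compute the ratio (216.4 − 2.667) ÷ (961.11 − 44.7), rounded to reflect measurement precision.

216.4 − 2.667 = 213.733, limited to 1 d.p. → 4 s.f.; 961.11 − 44.7 = 916.41, limited to 1 d.p. → 4 s.f.
Carrying full precision, 213.733 ÷ 916.41 = 0.233228576729…; keep min(4, 4) = 4 s.f.
Rounded to 4 significant figures: 0.2332.

0.2332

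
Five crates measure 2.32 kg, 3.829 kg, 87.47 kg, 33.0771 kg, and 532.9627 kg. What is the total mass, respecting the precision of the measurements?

659.66 kg

2.32 kg + 3.829 kg + 87.47 kg + 33.0771 kg + 532.9627 kg = 659.6588 kg.
Addition/subtraction keeps the fewest decimal places: 2.32 → 2 decimal places, 3.829 → 3 decimal places, 87.47 → 2 decimal places, 33.0771 → 4 decimal places, 532.9627 → 4 decimal places; limit is 2.
Rounded to 2 decimal places: 659.66 kg.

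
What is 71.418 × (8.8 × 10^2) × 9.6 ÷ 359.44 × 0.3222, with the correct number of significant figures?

71.418 × (8.8 × 10^2) × 9.6 ÷ 359.44 × 0.3222 = 540.829932286…
Multiplication/division keeps the fewest significant figures: 71.418 → 5 s.f., 8.8 × 10^2 → 2 s.f., 9.6 → 2 s.f., 359.44 → 5 s.f., 0.3222 → 4 s.f.; limit is 2.
Rounded to 2 significant figures: 5.4 × 10^2.

5.4 × 10^2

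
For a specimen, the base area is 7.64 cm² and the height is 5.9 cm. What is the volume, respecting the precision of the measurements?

volume = 7.64 cm² × 5.9 cm = 45.076 cm³.
7.64 has 3 significant figures; 5.9 has 2.
Division/multiplication keeps the fewest: 2 significant figures.
Rounded: 45 cm³.

45 cm³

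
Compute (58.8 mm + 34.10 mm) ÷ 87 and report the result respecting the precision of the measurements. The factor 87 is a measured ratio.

58.8 mm + 34.10 mm = 92.90 mm; the sum is limited to 1 decimal place (3 s.f.).
Carrying full precision, 92.90 ÷ 87 = 1.06781609195… mm; 87 has 2 s.f., so the result keeps min(3, 2) = 2 s.f.
Rounded to 2 significant figures: 1.1 mm.

1.1 mm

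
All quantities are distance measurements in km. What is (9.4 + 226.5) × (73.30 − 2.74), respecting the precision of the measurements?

1.665 × 10⁴ km²

9.4 + 226.5 = 235.9, limited to 1 d.p. → 4 s.f.; 73.30 − 2.74 = 70.56, limited to 2 d.p. → 4 s.f.
Carrying full precision, 235.9 × 70.56 = 16645.104; keep min(4, 4) = 4 s.f.
Rounded to 4 significant figures: 1.665 × 10⁴ km².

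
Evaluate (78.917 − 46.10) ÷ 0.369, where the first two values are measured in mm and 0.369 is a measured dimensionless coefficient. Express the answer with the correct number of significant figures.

88.9 mm

78.917 mm − 46.10 mm = 32.817 mm; the difference is limited to 2 decimal places (4 s.f.).
Carrying full precision, 32.817 ÷ 0.369 = 88.9349593496… mm; 0.369 has 3 s.f., so the result keeps min(4, 3) = 3 s.f.
Rounded to 3 significant figures: 88.9 mm.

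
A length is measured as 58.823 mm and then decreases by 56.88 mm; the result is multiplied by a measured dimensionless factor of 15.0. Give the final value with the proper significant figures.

29.1 mm

58.823 mm − 56.88 mm = 1.943 mm; the difference is limited to 2 decimal places (3 s.f.).
Carrying full precision, 1.943 × 15.0 = 29.145 mm; 15.0 has 3 s.f., so the result keeps min(3, 3) = 3 s.f.
Rounded to 3 significant figures: 29.1 mm.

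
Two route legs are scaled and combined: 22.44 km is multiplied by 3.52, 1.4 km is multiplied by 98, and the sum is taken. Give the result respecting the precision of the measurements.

22.44 × 3.52 = 78.9888 → 79.0 km (3 s.f., last digit at the 10^-1 place).
1.4 × 98 = 137.2 → 1.4 × 10^2 km (2 s.f., last digit at the 10^1 place).
Sum: 216.1888 km; keep the coarser place, 10^1.
Result: 2.2 × 10^2 km.

2.2 × 10^2 km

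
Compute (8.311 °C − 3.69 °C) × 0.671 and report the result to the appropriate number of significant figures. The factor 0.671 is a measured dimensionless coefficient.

3.10 °C

8.311 °C − 3.69 °C = 4.621 °C; the difference is limited to 2 decimal places (3 s.f.).
Carrying full precision, 4.621 × 0.671 = 3.100691 °C; 0.671 has 3 s.f., so the result keeps min(3, 3) = 3 s.f.
Rounded to 3 significant figures: 3.10 °C.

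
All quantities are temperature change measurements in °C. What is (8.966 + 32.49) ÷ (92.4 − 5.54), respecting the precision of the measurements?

4.77 × 10^-1

8.966 + 32.49 = 41.456, limited to 2 d.p. → 4 s.f.; 92.4 − 5.54 = 86.86, limited to 1 d.p. → 3 s.f.
Carrying full precision, 41.456 ÷ 86.86 = 0.477273773889…; keep min(4, 3) = 3 s.f.
Rounded to 3 significant figures: 4.77 × 10^-1.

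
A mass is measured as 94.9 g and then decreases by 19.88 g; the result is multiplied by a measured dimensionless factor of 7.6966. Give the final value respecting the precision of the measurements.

5.77 × 10² g

94.9 g − 19.88 g = 75.02 g; the difference is limited to 1 decimal place (3 s.f.).
Carrying full precision, 75.02 × 7.6966 = 577.398932 g; 7.6966 has 5 s.f., so the result keeps min(3, 5) = 3 s.f.
Rounded to 3 significant figures: 5.77 × 10² g.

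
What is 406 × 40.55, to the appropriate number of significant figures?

1.65 × 10^4

406 × 40.55 = 16463.3
Multiplication/division keeps the fewest significant figures: 406 → 3 s.f., 40.55 → 4 s.f.; limit is 3.
Rounded to 3 significant figures: 1.65 × 10^4.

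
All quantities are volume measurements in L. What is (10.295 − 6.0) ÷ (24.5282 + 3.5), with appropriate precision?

10.295 − 6.0 = 4.295, limited to 1 d.p. → 2 s.f.; 24.5282 + 3.5 = 28.0282, limited to 1 d.p. → 3 s.f.
Carrying full precision, 4.295 ÷ 28.0282 = 0.153238524058…; keep min(2, 3) = 2 s.f.
Rounded to 2 significant figures: 0.15.

0.15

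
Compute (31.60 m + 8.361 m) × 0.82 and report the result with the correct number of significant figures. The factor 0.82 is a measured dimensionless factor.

33 m

31.60 m + 8.361 m = 39.961 m; the sum is limited to 2 decimal places (4 s.f.).
Carrying full precision, 39.961 × 0.82 = 32.76802 m; 0.82 has 2 s.f., so the result keeps min(4, 2) = 2 s.f.
Rounded to 2 significant figures: 33 m.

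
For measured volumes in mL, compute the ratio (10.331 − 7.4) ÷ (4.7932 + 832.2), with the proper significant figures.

10.331 − 7.4 = 2.931, limited to 1 d.p. → 2 s.f.; 4.7932 + 832.2 = 836.9932, limited to 1 d.p. → 4 s.f.
Carrying full precision, 2.931 ÷ 836.9932 = 0.00350182056437…; keep min(2, 4) = 2 s.f.
Rounded to 2 significant figures: 0.0035.

0.0035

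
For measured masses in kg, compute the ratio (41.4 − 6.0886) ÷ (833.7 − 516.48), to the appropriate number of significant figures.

41.4 − 6.0886 = 35.3114, limited to 1 d.p. → 3 s.f.; 833.7 − 516.48 = 317.22, limited to 1 d.p. → 4 s.f.
Carrying full precision, 35.3114 ÷ 317.22 = 0.111315175588…; keep min(3, 4) = 3 s.f.
Rounded to 3 significant figures: 0.111.

0.111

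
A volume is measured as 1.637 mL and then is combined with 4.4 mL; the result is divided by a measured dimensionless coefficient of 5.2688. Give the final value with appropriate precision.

1.1 mL

1.637 mL + 4.4 mL = 6.037 mL; the sum is limited to 1 decimal place (2 s.f.).
Carrying full precision, 6.037 ÷ 5.2688 = 1.14580170058… mL; 5.2688 has 5 s.f., so the result keeps min(2, 5) = 2 s.f.
Rounded to 2 significant figures: 1.1 mL.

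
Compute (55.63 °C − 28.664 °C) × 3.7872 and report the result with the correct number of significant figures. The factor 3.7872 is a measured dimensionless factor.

55.63 °C − 28.664 °C = 26.966 °C; the difference is limited to 2 decimal places (4 s.f.).
Carrying full precision, 26.966 × 3.7872 = 102.1256352 °C; 3.7872 has 5 s.f., so the result keeps min(4, 5) = 4 s.f.
Rounded to 4 significant figures: 1.021 × 10² °C.

1.021 × 10² °C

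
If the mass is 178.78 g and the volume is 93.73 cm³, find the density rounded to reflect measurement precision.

1.907 g/cm³

density = 178.78 g ÷ 93.73 cm³ = 1.9073935773… g/cm³.
178.78 has 5 significant figures; 93.73 has 4.
Division/multiplication keeps the fewest: 4 significant figures.
Rounded: 1.907 g/cm³.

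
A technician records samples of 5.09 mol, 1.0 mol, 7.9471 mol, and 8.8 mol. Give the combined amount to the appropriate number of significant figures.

5.09 mol + 1.0 mol + 7.9471 mol + 8.8 mol = 22.8371 mol.
Addition/subtraction keeps the fewest decimal places: 5.09 → 2 decimal places, 1.0 → 1 decimal place, 7.9471 → 4 decimal places, 8.8 → 1 decimal place; limit is 1.
Rounded to 1 decimal place: 22.8 mol.

22.8 mol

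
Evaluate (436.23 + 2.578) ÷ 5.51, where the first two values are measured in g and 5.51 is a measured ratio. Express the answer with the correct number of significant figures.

436.23 g + 2.578 g = 438.808 g; the sum is limited to 2 decimal places (5 s.f.).
Carrying full precision, 438.808 ÷ 5.51 = 79.6384754991… g; 5.51 has 3 s.f., so the result keeps min(5, 3) = 3 s.f.
Rounded to 3 significant figures: 79.6 g.

79.6 g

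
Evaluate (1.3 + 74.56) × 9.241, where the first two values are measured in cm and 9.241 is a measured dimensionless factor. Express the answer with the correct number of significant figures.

1.3 cm + 74.56 cm = 75.86 cm; the sum is limited to 1 decimal place (3 s.f.).
Carrying full precision, 75.86 × 9.241 = 701.02226 cm; 9.241 has 4 s.f., so the result keeps min(3, 4) = 3 s.f.
Rounded to 3 significant figures: 701 cm.

701 cm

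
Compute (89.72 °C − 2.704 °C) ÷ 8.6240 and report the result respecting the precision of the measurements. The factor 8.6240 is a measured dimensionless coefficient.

10.09 °C

89.72 °C − 2.704 °C = 87.016 °C; the difference is limited to 2 decimal places (4 s.f.).
Carrying full precision, 87.016 ÷ 8.6240 = 10.0899814471… °C; 8.6240 has 5 s.f., so the result keeps min(4, 5) = 4 s.f.
Rounded to 4 significant figures: 10.09 °C.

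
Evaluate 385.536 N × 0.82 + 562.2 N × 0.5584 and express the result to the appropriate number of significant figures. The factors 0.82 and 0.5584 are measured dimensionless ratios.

385.536 × 0.82 = 316.13952 → 3.2 × 10² N (2 s.f., last digit at the 10^1 place).
562.2 × 0.5584 = 313.93248 → 313.9 N (4 s.f., last digit at the 10^-1 place).
Sum: 630.072 N; keep the coarser place, 10^1.
Result: 6.3 × 10² N.

6.3 × 10² N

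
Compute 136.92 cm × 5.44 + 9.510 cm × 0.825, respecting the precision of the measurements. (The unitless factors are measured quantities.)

753 cm

136.92 × 5.44 = 744.8448 → 7.45 × 10^2 cm (3 s.f., last digit at the 10^0 place).
9.510 × 0.825 = 7.84575 → 7.85 cm (3 s.f., last digit at the 10^-2 place).
Sum: 752.69055 cm; keep the coarser place, 10^0.
Result: 753 cm.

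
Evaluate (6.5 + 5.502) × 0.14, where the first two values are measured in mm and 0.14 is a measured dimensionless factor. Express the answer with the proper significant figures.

1.7 mm

6.5 mm + 5.502 mm = 12.002 mm; the sum is limited to 1 decimal place (3 s.f.).
Carrying full precision, 12.002 × 0.14 = 1.68028 mm; 0.14 has 2 s.f., so the result keeps min(3, 2) = 2 s.f.
Rounded to 2 significant figures: 1.7 mm.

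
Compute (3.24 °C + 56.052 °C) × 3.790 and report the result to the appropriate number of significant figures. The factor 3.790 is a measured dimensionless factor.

224.7 °C

3.24 °C + 56.052 °C = 59.292 °C; the sum is limited to 2 decimal places (4 s.f.).
Carrying full precision, 59.292 × 3.790 = 224.71668 °C; 3.790 has 4 s.f., so the result keeps min(4, 4) = 4 s.f.
Rounded to 4 significant figures: 224.7 °C.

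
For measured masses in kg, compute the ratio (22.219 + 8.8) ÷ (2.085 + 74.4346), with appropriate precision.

22.219 + 8.8 = 31.019, limited to 1 d.p. → 3 s.f.; 2.085 + 74.4346 = 76.5196, limited to 3 d.p. → 5 s.f.
Carrying full precision, 31.019 ÷ 76.5196 = 0.405373263844…; keep min(3, 5) = 3 s.f.
Rounded to 3 significant figures: 0.405.

0.405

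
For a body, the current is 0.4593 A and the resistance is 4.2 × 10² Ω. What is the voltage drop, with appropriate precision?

voltage drop = 0.4593 A × 4.2 × 10² Ω = 192.906 V.
0.4593 has 4 significant figures; 4.2 × 10² has 2.
Division/multiplication keeps the fewest: 2 significant figures.
Rounded: 1.9 × 10² V.

1.9 × 10² V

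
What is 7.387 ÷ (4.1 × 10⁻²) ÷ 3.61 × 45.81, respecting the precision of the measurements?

2.3 × 10³

7.387 ÷ (4.1 × 10⁻²) ÷ 3.61 × 45.81 = 2286.32166745…
Multiplication/division keeps the fewest significant figures: 7.387 → 4 s.f., 4.1 × 10⁻² → 2 s.f., 3.61 → 3 s.f., 45.81 → 4 s.f.; limit is 2.
Rounded to 2 significant figures: 2.3 × 10³.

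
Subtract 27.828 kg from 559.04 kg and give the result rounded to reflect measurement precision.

531.21 kg

559.04 kg − 27.828 kg = 531.212 kg.
Addition/subtraction keeps the fewest decimal places: 559.04 → 2 decimal places, 27.828 → 3 decimal places; limit is 2.
Rounded to 2 decimal places: 531.21 kg.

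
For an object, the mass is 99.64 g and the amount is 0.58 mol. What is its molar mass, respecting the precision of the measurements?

1.7 × 10² g/mol

molar mass = 99.64 g ÷ 0.58 mol = 171.793103448… g/mol.
99.64 has 4 significant figures; 0.58 has 2.
Division/multiplication keeps the fewest: 2 significant figures.
Rounded: 1.7 × 10² g/mol.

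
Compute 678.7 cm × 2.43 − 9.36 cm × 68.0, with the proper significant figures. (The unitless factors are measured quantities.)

1.01 × 10^3 cm

678.7 × 2.43 = 1649.241 → 1.65 × 10^3 cm (3 s.f., last digit at the 10^1 place).
9.36 × 68.0 = 636.48 → 636 cm (3 s.f., last digit at the 10^0 place).
Difference: 1012.761 cm; keep the coarser place, 10^1.
Result: 1.01 × 10^3 cm.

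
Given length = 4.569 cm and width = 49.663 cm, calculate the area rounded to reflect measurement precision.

area = 4.569 cm × 49.663 cm = 226.910247 cm².
4.569 has 4 significant figures; 49.663 has 5.
Division/multiplication keeps the fewest: 4 significant figures.
Rounded: 2.269 × 10^2 cm².

2.269 × 10^2 cm²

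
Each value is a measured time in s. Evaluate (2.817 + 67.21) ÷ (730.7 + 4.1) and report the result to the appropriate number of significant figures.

0.09530

2.817 + 67.21 = 70.027, limited to 2 d.p. → 4 s.f.; 730.7 + 4.1 = 734.8, limited to 1 d.p. → 4 s.f.
Carrying full precision, 70.027 ÷ 734.8 = 0.0953007621121…; keep min(4, 4) = 4 s.f.
Rounded to 4 significant figures: 0.09530.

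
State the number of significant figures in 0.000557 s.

3

0.000557: leading zeros are not significant.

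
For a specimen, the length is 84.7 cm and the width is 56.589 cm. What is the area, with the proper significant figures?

4.79 × 10^3 cm²

area = 84.7 cm × 56.589 cm = 4793.0883 cm².
84.7 has 3 significant figures; 56.589 has 5.
Division/multiplication keeps the fewest: 3 significant figures.
Rounded: 4.79 × 10^3 cm².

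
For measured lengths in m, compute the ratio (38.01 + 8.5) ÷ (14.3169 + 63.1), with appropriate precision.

38.01 + 8.5 = 46.51, limited to 1 d.p. → 3 s.f.; 14.3169 + 63.1 = 77.4169, limited to 1 d.p. → 3 s.f.
Carrying full precision, 46.51 ÷ 77.4169 = 0.600773216184…; keep min(3, 3) = 3 s.f.
Rounded to 3 significant figures: 0.601.

0.601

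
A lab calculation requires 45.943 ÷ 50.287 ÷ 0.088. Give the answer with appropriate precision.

1.0 × 10¹

45.943 ÷ 50.287 ÷ 0.088 = 10.3819982392…
Multiplication/division keeps the fewest significant figures: 45.943 → 5 s.f., 50.287 → 5 s.f., 0.088 → 2 s.f.; limit is 2.
Rounded to 2 significant figures: 1.0 × 10¹.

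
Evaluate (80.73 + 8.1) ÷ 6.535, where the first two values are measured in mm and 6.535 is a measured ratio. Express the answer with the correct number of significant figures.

80.73 mm + 8.1 mm = 88.83 mm; the sum is limited to 1 decimal place (3 s.f.).
Carrying full precision, 88.83 ÷ 6.535 = 13.5929609793… mm; 6.535 has 4 s.f., so the result keeps min(3, 4) = 3 s.f.
Rounded to 3 significant figures: 13.6 mm.

13.6 mm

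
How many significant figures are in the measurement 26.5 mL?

3

26.5: every digit is nonzero and significant.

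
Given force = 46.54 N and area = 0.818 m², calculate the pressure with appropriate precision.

56.9 Pa

pressure = 46.54 N ÷ 0.818 m² = 56.8948655257… Pa.
46.54 has 4 significant figures; 0.818 has 3.
Division/multiplication keeps the fewest: 3 significant figures.
Rounded: 56.9 Pa.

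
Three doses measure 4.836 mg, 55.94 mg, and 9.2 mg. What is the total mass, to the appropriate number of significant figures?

70.0 mg

4.836 mg + 55.94 mg + 9.2 mg = 69.976 mg.
Addition/subtraction keeps the fewest decimal places: 4.836 → 3 decimal places, 55.94 → 2 decimal places, 9.2 → 1 decimal place; limit is 1.
Rounded to 1 decimal place: 70.0 mg.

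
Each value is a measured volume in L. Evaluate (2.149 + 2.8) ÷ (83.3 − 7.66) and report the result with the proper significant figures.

0.065

2.149 + 2.8 = 4.949, limited to 1 d.p. → 2 s.f.; 83.3 − 7.66 = 75.64, limited to 1 d.p. → 3 s.f.
Carrying full precision, 4.949 ÷ 75.64 = 0.0654283447911…; keep min(2, 3) = 2 s.f.
Rounded to 2 significant figures: 0.065.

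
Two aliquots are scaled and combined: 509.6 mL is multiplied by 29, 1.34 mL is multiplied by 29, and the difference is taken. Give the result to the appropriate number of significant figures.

509.6 × 29 = 14778.4 → 1.5 × 10^4 mL (2 s.f., last digit at the 10^3 place).
1.34 × 29 = 38.86 → 39 mL (2 s.f., last digit at the 10^0 place).
Difference: 14739.54 mL; keep the coarser place, 10^3.
Result: 1.5 × 10^4 mL.

1.5 × 10^4 mL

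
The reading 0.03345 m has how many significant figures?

4

0.03345: leading zeros are not significant.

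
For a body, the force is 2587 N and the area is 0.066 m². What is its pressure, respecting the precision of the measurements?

3.9 × 10^4 Pa

pressure = 2587 N ÷ 0.066 m² = 39196.969697… Pa.
2587 has 4 significant figures; 0.066 has 2.
Division/multiplication keeps the fewest: 2 significant figures.
Rounded: 3.9 × 10^4 Pa.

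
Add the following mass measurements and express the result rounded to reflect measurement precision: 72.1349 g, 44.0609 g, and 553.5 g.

72.1349 g + 44.0609 g + 553.5 g = 669.6958 g.
Addition/subtraction keeps the fewest decimal places: 72.1349 → 4 decimal places, 44.0609 → 4 decimal places, 553.5 → 1 decimal place; limit is 1.
Rounded to 1 decimal place: 669.7 g.

669.7 g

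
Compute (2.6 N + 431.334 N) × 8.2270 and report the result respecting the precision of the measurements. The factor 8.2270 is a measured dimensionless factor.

2.6 N + 431.334 N = 433.934 N; the sum is limited to 1 decimal place (4 s.f.).
Carrying full precision, 433.934 × 8.2270 = 3569.975018 N; 8.2270 has 5 s.f., so the result keeps min(4, 5) = 4 s.f.
Rounded to 4 significant figures: 3.570 × 10³ N.

3.570 × 10³ N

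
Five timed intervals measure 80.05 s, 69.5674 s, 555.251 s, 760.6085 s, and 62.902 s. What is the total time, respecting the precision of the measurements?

80.05 s + 69.5674 s + 555.251 s + 760.6085 s + 62.902 s = 1528.3789 s.
Addition/subtraction keeps the fewest decimal places: 80.05 → 2 decimal places, 69.5674 → 4 decimal places, 555.251 → 3 decimal places, 760.6085 → 4 decimal places, 62.902 → 3 decimal places; limit is 2.
Rounded to 2 decimal places: 1528.38 s.

1528.38 s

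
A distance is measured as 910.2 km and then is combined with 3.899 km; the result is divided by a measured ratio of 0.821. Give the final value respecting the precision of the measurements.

910.2 km + 3.899 km = 914.099 km; the sum is limited to 1 decimal place (4 s.f.).
Carrying full precision, 914.099 ÷ 0.821 = 1113.39707674… km; 0.821 has 3 s.f., so the result keeps min(4, 3) = 3 s.f.
Rounded to 3 significant figures: 1.11 × 10^3 km.

1.11 × 10^3 km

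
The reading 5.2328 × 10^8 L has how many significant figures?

5

5.2328 × 10^8: in scientific notation every digit of the coefficient is significant.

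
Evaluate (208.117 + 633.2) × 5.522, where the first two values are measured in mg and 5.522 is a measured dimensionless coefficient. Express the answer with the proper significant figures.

4646 mg

208.117 mg + 633.2 mg = 841.317 mg; the sum is limited to 1 decimal place (4 s.f.).
Carrying full precision, 841.317 × 5.522 = 4645.752474 mg; 5.522 has 4 s.f., so the result keeps min(4, 4) = 4 s.f.
Rounded to 4 significant figures: 4646 mg.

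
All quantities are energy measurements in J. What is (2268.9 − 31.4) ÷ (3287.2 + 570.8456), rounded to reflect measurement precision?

2268.9 − 31.4 = 2237.5, limited to 1 d.p. → 5 s.f.; 3287.2 + 570.8456 = 3858.0456, limited to 1 d.p. → 5 s.f.
Carrying full precision, 2237.5 ÷ 3858.0456 = 0.579956856912…; keep min(5, 5) = 5 s.f.
Rounded to 5 significant figures: 5.7996 × 10⁻¹.

5.7996 × 10⁻¹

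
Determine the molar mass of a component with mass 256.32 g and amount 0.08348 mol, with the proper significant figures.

3.070 × 10^3 g/mol

molar mass = 256.32 g ÷ 0.08348 mol = 3070.43603258… g/mol.
256.32 has 5 significant figures; 0.08348 has 4.
Division/multiplication keeps the fewest: 4 significant figures.
Rounded: 3.070 × 10^3 g/mol.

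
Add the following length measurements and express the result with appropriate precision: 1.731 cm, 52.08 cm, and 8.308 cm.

1.731 cm + 52.08 cm + 8.308 cm = 62.119 cm.
Addition/subtraction keeps the fewest decimal places: 1.731 → 3 decimal places, 52.08 → 2 decimal places, 8.308 → 3 decimal places; limit is 2.
Rounded to 2 decimal places: 62.12 cm.

62.12 cm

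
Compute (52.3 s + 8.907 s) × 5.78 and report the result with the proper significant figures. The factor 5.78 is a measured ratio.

52.3 s + 8.907 s = 61.207 s; the sum is limited to 1 decimal place (3 s.f.).
Carrying full precision, 61.207 × 5.78 = 353.77646 s; 5.78 has 3 s.f., so the result keeps min(3, 3) = 3 s.f.
Rounded to 3 significant figures: 354 s.

354 s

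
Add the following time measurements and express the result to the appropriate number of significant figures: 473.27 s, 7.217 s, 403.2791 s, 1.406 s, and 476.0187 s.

473.27 s + 7.217 s + 403.2791 s + 1.406 s + 476.0187 s = 1361.1908 s.
Addition/subtraction keeps the fewest decimal places: 473.27 → 2 decimal places, 7.217 → 3 decimal places, 403.2791 → 4 decimal places, 1.406 → 3 decimal places, 476.0187 → 4 decimal places; limit is 2.
Rounded to 2 decimal places: 1361.19 s.

1361.19 s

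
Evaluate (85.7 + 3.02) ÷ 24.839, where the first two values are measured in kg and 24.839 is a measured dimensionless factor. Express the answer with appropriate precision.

85.7 kg + 3.02 kg = 88.72 kg; the sum is limited to 1 decimal place (3 s.f.).
Carrying full precision, 88.72 ÷ 24.839 = 3.5718024075… kg; 24.839 has 5 s.f., so the result keeps min(3, 5) = 3 s.f.
Rounded to 3 significant figures: 3.57 kg.

3.57 kg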